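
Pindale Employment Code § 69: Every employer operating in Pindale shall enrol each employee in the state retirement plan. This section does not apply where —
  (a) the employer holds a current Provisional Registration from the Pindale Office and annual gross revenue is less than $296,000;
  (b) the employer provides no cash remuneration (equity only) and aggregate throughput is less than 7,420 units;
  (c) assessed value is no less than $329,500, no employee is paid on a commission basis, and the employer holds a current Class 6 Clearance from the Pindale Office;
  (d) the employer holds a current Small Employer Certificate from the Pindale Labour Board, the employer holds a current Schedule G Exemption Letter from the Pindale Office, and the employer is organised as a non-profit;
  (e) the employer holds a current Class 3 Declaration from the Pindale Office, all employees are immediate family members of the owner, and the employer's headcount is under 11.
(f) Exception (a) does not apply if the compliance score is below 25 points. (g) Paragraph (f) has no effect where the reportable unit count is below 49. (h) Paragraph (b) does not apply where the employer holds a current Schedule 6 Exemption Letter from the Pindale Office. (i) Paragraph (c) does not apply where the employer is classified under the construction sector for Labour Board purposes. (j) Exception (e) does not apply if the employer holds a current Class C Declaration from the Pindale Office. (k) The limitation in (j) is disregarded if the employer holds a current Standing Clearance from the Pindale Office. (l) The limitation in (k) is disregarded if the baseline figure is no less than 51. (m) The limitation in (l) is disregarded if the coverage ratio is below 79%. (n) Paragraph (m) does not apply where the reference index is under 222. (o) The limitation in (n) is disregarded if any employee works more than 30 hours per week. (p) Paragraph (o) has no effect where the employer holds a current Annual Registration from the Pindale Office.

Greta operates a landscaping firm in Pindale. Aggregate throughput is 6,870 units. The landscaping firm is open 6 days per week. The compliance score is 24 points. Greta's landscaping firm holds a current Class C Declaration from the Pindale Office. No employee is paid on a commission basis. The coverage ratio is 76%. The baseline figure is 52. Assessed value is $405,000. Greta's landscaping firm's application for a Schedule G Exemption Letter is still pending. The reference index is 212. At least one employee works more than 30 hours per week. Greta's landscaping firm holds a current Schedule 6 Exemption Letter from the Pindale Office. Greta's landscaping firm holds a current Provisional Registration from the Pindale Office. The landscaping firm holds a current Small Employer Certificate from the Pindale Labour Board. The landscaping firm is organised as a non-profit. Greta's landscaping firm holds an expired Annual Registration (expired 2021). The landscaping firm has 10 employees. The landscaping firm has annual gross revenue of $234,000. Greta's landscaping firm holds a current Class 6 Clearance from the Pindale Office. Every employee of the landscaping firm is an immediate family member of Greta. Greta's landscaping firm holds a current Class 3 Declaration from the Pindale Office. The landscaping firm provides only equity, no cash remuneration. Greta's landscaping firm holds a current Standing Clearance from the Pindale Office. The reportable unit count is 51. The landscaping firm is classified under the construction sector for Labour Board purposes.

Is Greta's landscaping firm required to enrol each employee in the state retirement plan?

Exception (a)'s conditions are all satisfied: a current Provisional Registration is held; annual gross revenue is $234,000, less than the $296,000 limit. However, paragraphs (f)–(g) must be considered: (f) operates against (a): the compliance score is 24 points, below the 25 points limit. (g), which would lift (f), does not operate here — the reportable unit count is 51, not below 49. Exception (a) does not apply.
Exception (b) is satisfied on its face — remuneration is equity-only; aggregate throughput is 6,870 units, less than the 7,420 units limit. But applying paragraph (h): (h) is engaged — a current Schedule 6 Exemption Letter is held. So (b) is unavailable.
Exception (c)'s conditions are all satisfied: assessed value is $405,000, meeting the $329,500 threshold; no employee is paid on commission; a current Class 6 Clearance is held. But: (i) applies — the landscaping firm is classified under the construction sector. So (c) is unavailable.
Exception (d) fails — the Schedule G Exemption Letter is not current.
Exception (e): a current Class 3 Declaration is held; every employee is an immediate family member; the employer's headcount is 10, under the 11 limit — every condition holds. Considering the limiting provisions: (j) would limit (e) — a current Class C Declaration is held — but (k) sets (j) aside: (k) operates against (j): a current Standing Clearance is held. (l) operates (the baseline figure is 52, meeting the 51 threshold), but is set aside by (m): (m) operates against (l): the coverage ratio is 76%, below the 79% limit. (n) would limit (m) — the reference index is 212, under the 222 limit — but (o) sets (n) aside: (o) applies — at least one employee exceeds 30 hours/week. (p) is inapplicable (no current Annual Registration is held), so (o) stands. (e) remains available.

No — exception (e) applies; Greta's landscaping firm is not required to enrol each employee in the state retirement plan.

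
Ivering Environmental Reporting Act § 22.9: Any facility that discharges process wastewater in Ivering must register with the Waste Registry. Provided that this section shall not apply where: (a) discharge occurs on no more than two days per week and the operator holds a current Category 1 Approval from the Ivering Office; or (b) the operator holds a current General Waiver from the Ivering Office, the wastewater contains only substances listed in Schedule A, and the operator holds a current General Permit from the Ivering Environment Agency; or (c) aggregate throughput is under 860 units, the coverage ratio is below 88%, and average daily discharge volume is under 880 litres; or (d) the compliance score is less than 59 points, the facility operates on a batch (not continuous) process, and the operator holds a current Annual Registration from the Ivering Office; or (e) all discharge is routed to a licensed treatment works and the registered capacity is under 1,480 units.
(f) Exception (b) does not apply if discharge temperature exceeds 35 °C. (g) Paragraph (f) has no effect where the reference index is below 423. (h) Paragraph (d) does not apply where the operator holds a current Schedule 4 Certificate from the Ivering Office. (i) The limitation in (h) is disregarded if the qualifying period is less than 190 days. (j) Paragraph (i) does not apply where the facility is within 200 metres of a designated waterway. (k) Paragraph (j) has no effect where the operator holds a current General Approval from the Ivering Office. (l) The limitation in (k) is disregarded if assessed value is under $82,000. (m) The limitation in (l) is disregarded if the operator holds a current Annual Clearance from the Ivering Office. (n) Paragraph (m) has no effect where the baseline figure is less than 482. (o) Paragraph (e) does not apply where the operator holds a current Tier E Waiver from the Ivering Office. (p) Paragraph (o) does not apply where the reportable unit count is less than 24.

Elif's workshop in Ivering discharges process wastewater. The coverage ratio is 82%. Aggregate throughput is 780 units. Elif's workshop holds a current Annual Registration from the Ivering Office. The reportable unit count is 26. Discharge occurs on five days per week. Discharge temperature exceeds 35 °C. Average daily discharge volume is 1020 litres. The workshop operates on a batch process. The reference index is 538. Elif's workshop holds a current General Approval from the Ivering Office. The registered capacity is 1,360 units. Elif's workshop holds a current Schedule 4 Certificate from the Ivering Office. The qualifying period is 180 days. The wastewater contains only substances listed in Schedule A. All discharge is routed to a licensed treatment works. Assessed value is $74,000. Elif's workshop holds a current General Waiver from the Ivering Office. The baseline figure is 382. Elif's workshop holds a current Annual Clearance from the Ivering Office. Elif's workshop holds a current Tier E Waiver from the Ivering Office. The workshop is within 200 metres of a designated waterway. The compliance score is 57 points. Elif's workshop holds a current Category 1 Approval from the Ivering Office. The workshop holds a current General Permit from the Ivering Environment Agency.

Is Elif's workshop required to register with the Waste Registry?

Yes — Elif's workshop must register with the Waste Registry.

Exception (a) does not apply: discharge occurs on five days per week.
Exception (b): a current General Waiver is held; the wastewater is Schedule-A-only; a current General Permit is held — every condition holds. But applying paragraphs (f)–(g): (f) operates against (b): discharge temperature exceeds 35 °C. (g), which would lift (f), is not engaged — the reference index is 538, not below 423. (b) is therefore removed.
Exception (c) does not apply: average daily discharge volume is 1020 litres, not under 880 litres.
Exception (d) is satisfied on its face — the compliance score is 57 points, less than the 59 points limit; the facility operates on a batch process; a current Annual Registration is held. However, paragraphs (h)–(n) must be considered: (h) operates — a current Schedule 4 Certificate is held. (i) would limit (h) — the qualifying period is 180 days, less than the 190 days limit — but (j) sets (i) aside: (j) operates — the workshop is within 200 m of a designated waterway. (k) operates (a current General Approval is held), but is set aside by (l): (l) is engaged — assessed value is $74,000, under the $82,000 limit. (m) applies (a current Annual Clearance is held), but is displaced by (n): (n) operates — the baseline figure is 382, less than the 482 limit. So (d) is unavailable.
Exception (e) is satisfied on its face — discharge is routed to a licensed treatment works; the registered capacity is 1,360 units, under the 1,480 units limit. But: (o) is engaged — a current Tier E Waiver is held. (p), which would lift (o), is inapplicable — the reportable unit count is 26, not less than 24. Exception (e) does not apply.
None of the exceptions is available; § 22.9 applies in full.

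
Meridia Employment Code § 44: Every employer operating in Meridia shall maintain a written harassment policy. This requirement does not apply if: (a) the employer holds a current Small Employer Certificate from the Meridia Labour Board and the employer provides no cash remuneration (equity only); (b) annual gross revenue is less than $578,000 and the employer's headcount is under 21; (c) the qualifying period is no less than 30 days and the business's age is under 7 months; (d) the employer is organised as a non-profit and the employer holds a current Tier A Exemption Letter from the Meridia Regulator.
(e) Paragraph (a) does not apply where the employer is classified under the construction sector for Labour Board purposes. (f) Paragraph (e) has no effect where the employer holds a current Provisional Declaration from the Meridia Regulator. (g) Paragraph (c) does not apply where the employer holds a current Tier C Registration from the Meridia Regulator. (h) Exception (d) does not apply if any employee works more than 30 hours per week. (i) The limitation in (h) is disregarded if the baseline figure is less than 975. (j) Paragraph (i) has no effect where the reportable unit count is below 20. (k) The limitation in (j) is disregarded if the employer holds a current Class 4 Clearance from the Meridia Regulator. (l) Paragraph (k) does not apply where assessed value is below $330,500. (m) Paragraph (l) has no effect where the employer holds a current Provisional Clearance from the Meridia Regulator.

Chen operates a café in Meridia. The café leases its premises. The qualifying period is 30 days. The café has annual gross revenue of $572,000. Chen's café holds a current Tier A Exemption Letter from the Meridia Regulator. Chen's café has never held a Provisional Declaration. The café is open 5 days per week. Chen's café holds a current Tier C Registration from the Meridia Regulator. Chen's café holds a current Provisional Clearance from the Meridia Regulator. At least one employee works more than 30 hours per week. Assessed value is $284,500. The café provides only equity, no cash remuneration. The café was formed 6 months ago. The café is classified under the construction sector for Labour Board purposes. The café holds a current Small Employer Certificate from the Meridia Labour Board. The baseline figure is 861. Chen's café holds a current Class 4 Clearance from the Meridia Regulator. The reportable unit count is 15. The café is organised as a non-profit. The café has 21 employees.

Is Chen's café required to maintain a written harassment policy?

Exception (a)'s conditions are all satisfied: a current Small Employer Certificate is held; remuneration is equity-only. But applying paragraphs (e)–(f): (e) is engaged — the café is classified under the construction sector. (f) is not engaged (there is no Provisional Declaration in force), so (e) stands. (a) is therefore removed.
Exception (b) does not apply: the employer's headcount is 21, not under 21.
Exception (c) is satisfied on its face — the qualifying period is 30 days, meeting the 30 days threshold; the business's age is 6 months, under the 7 months limit. But: (g) operates — a current Tier C Registration is held. (c) is therefore removed.
Exception (d): the employer is a non-profit; a current Tier A Exemption Letter is held — every condition holds. As to paragraphs (h)–(m): (h) is engaged (at least one employee exceeds 30 hours/week), but is itself disapplied by (i): (i) operates against (h): the baseline figure is 861, less than the 975 limit. (j) would limit (i) — the reportable unit count is 15, below the 20 limit — but (k) sets (j) aside: (k) operates against (j): a current Class 4 Clearance is held. (l) would limit (k) — assessed value is $284,500, below the $330,500 limit — but (m) sets (l) aside: (m) operates against (l): a current Provisional Clearance is held. So (d) applies.

No — exception (d) applies; Chen's café is not required to maintain a written harassment policy.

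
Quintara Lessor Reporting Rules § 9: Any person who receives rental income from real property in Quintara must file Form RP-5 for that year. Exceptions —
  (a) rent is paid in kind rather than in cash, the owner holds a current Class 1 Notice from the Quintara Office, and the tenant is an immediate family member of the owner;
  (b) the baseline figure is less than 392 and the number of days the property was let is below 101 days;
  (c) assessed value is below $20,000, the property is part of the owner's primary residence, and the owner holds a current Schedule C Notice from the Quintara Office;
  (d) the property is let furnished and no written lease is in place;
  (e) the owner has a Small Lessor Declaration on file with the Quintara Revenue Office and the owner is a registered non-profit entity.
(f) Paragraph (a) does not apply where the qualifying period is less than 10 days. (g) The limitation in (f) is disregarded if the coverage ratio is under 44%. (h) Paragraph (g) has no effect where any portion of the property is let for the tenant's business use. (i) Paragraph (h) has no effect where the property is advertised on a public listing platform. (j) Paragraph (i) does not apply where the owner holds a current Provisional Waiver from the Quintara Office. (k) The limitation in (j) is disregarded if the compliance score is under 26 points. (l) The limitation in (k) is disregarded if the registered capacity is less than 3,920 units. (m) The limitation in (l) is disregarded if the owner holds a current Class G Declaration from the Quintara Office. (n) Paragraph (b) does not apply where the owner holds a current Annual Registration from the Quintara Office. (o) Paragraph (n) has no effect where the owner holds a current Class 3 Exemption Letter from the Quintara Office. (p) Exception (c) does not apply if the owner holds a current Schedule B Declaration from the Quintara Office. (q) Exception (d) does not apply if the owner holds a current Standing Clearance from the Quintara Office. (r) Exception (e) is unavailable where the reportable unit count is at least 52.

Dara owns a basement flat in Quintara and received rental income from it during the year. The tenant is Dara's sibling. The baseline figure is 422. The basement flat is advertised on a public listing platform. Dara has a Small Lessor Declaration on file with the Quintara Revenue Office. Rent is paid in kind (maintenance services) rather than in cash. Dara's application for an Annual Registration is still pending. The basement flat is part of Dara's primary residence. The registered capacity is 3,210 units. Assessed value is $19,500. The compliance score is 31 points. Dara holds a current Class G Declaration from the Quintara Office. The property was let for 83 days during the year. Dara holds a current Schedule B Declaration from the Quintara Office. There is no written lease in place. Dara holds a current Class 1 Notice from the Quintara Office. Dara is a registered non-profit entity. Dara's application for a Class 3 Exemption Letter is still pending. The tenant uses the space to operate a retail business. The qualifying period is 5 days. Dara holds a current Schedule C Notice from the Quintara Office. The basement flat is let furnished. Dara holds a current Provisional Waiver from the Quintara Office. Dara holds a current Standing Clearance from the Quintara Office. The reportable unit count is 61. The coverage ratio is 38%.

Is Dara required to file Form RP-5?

Yes — Dara must file Form RP-5.

All of (a)'s requirements are met (rent is paid in kind; a current Class 1 Notice is held; the tenant is an immediate family member). But applying paragraphs (f)–(m): (f) operates against (a): the qualifying period is 5 days, less than the 10 days limit. (g) is engaged (the coverage ratio is 38%, under the 44% limit), but yields to (h): (h) operates against (g): the space is let for business use. (i) is triggered (the property is publicly advertised), but is set aside by (j): (j) is triggered — a current Provisional Waiver is held. (k) is not triggered (the compliance score is 31 points, not under 26 points), so (j) stands. (a) is therefore removed.
Exception (b) requires that the baseline figure is less than 392; but the baseline figure is 422, not less than 392, so (b) is unavailable.
Exception (c)'s conditions are all satisfied: assessed value is $19,500, below the $20,000 limit; the basement flat is part of the primary residence; a current Schedule C Notice is held. But: (p) is engaged — a current Schedule B Declaration is held. So (c) is unavailable.
All of (d)'s requirements are met (the property is let furnished; there is no written lease). But: (q) operates — a current Standing Clearance is held. So (d) is unavailable.
All of (e)'s requirements are met (a Small Lessor Declaration is on file; Dara is a registered non-profit). But applying paragraph (r): (r) applies — the reportable unit count is 61, meeting the 52 threshold. Exception (e) does not apply.
Every exception is unavailable, so the rule governs.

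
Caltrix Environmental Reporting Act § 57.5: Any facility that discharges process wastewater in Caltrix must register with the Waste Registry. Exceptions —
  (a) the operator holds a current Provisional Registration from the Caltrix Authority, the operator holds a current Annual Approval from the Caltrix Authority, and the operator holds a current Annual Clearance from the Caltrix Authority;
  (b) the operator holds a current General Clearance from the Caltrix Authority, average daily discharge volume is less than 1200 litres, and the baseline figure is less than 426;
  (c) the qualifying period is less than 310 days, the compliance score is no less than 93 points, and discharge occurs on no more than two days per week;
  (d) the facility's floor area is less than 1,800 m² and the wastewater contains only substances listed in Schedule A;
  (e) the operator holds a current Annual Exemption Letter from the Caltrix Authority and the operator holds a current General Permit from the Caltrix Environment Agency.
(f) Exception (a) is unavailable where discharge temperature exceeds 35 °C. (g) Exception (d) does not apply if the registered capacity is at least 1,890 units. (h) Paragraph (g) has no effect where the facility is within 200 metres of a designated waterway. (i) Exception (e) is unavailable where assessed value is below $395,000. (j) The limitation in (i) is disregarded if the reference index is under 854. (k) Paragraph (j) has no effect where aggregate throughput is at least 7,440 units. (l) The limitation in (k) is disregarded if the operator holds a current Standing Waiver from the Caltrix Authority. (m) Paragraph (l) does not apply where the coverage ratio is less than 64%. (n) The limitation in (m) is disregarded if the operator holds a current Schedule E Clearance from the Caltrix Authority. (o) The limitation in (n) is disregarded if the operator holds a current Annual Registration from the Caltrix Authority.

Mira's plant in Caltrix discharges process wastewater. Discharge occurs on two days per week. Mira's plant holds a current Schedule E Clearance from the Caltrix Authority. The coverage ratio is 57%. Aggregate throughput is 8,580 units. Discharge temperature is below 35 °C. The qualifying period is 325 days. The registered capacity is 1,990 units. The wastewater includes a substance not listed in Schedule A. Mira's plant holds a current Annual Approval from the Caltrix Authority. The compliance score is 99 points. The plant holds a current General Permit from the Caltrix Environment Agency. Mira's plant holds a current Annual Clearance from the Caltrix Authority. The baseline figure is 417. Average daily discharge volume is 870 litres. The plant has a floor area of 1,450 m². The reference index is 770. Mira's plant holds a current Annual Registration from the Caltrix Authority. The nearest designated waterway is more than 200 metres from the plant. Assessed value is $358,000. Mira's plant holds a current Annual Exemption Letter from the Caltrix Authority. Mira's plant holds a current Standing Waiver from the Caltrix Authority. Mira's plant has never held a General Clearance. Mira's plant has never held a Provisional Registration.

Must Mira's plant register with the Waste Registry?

Exception (a) fails — no current Provisional Registration is held.
Exception (b) fails — the General Clearance is not current.
Exception (c) does not apply: the qualifying period is 325 days, not less than 310 days.
Exception (d) fails — the wastewater includes a non-Schedule-A substance.
Exception (e): a current Annual Exemption Letter is held; a current General Permit is held — every condition holds. But applying paragraphs (i)–(o): (i) operates against (e): assessed value is $358,000, below the $395,000 limit. (j) would limit (i) — the reference index is 770, under the 854 limit — but (k) sets (j) aside: (k) is engaged — aggregate throughput is 8,580 units, meeting the 7,440 units threshold. (l) would limit (k) — a current Standing Waiver is held — but (m) sets (l) aside: (m) applies — the coverage ratio is 57%, less than the 64% limit. (n) would limit (m) — a current Schedule E Clearance is held — but (o) sets (n) aside: (o) applies — a current Annual Registration is held. Exception (e) does not apply.
No exception is made out. Mira's plant falls within the general rule.

Yes — Mira's plant must register with the Waste Registry.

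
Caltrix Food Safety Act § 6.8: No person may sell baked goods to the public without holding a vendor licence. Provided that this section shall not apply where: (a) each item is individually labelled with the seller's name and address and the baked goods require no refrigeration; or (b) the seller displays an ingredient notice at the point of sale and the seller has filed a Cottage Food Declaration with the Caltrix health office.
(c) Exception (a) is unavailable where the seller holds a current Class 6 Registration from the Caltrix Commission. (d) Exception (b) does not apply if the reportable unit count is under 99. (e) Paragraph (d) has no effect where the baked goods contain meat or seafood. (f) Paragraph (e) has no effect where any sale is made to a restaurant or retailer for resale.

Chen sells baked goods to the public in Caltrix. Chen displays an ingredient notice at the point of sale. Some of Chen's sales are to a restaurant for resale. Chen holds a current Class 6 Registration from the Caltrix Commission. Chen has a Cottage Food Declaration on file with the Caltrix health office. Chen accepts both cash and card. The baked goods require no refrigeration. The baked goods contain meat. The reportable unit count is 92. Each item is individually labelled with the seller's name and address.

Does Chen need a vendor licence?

Yes — Chen must hold a vendor licence.

Exception (a)'s conditions are all satisfied: items are individually labelled; the baked goods are shelf-stable. But: (c) operates against (a): a current Class 6 Registration is held. (a) is therefore removed.
All of (b)'s requirements are met (an ingredient notice is displayed; a Cottage Food Declaration is on file). However, paragraphs (d)–(f) must be considered: (d) operates against (b): the reportable unit count is 92, under the 99 limit. (e) would limit (d) — the baked goods contain meat — but (f) sets (e) aside: (f) operates — some sales are to a restaurant for resale. So (b) is unavailable.
No exception applies. The general rule governs.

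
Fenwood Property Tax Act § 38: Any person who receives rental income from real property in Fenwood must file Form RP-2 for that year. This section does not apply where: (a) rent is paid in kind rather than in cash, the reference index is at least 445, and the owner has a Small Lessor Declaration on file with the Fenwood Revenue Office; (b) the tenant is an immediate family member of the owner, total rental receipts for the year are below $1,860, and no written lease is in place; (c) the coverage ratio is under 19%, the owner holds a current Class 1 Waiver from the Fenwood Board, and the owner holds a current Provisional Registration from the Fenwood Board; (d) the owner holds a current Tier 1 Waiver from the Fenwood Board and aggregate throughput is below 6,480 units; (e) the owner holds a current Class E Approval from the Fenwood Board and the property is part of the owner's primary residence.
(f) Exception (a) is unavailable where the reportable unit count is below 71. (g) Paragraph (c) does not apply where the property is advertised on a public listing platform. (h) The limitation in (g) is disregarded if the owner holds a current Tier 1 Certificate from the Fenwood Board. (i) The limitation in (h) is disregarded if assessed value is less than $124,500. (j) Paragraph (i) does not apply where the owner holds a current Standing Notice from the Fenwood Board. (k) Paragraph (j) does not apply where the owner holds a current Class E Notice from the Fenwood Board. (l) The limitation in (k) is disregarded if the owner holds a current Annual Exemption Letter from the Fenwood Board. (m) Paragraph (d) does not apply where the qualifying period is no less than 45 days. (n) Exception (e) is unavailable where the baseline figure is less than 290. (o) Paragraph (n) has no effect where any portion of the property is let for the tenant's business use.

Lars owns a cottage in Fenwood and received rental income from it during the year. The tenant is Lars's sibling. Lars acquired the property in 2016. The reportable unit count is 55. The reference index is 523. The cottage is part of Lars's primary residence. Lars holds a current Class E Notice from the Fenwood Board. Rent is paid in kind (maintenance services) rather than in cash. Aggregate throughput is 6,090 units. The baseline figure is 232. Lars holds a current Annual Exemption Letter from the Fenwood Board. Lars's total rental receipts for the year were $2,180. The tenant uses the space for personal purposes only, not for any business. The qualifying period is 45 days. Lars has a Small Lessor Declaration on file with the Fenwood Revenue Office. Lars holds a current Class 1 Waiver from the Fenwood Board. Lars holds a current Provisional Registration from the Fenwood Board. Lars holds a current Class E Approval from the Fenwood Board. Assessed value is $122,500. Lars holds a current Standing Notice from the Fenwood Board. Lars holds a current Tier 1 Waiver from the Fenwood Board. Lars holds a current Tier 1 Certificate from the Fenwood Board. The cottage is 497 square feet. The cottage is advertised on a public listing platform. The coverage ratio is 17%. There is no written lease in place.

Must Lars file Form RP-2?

No — exception (c) applies; Lars is not required to file Form RP-2.

All of (a)'s requirements are met (rent is paid in kind; the reference index is 523, meeting the 445 threshold; a Small Lessor Declaration is on file). However, paragraph (f) must be considered: (f) operates — the reportable unit count is 55, below the 71 limit. Exception (a) does not apply.
Exception (b) requires that total rental receipts for the year are below $1,860; but total rental receipts for the year are $2,180, not below $1,860, so (b) is unavailable.
Exception (c)'s conditions are all satisfied: the coverage ratio is 17%, under the 19% limit; a current Class 1 Waiver is held; a current Provisional Registration is held. Under paragraphs (g)–(l): (g) operates (the property is publicly advertised), but is displaced by (h): (h) applies — a current Tier 1 Certificate is held. (i) applies (assessed value is $122,500, less than the $124,500 limit), but is displaced by (j): (j) operates against (i): a current Standing Notice is held. (k) would limit (j) — a current Class E Notice is held — but (l) sets (k) aside: (l) applies — a current Annual Exemption Letter is held. So (c) applies.
Exception (d): a current Tier 1 Waiver is held; aggregate throughput is 6,090 units, below the 6,480 units limit — every condition holds. However, paragraph (m) must be considered: (m) is engaged — the qualifying period is 45 days, meeting the 45 days threshold. (d) is therefore removed.
All of (e)'s requirements are met (a current Class E Approval is held; the cottage is part of the primary residence). Turning to paragraphs (n)–(o): (n) is triggered — the baseline figure is 232, less than the 290 limit. (o), which would lift (n), is not triggered — the space is used for personal purposes only. Exception (e) does not apply.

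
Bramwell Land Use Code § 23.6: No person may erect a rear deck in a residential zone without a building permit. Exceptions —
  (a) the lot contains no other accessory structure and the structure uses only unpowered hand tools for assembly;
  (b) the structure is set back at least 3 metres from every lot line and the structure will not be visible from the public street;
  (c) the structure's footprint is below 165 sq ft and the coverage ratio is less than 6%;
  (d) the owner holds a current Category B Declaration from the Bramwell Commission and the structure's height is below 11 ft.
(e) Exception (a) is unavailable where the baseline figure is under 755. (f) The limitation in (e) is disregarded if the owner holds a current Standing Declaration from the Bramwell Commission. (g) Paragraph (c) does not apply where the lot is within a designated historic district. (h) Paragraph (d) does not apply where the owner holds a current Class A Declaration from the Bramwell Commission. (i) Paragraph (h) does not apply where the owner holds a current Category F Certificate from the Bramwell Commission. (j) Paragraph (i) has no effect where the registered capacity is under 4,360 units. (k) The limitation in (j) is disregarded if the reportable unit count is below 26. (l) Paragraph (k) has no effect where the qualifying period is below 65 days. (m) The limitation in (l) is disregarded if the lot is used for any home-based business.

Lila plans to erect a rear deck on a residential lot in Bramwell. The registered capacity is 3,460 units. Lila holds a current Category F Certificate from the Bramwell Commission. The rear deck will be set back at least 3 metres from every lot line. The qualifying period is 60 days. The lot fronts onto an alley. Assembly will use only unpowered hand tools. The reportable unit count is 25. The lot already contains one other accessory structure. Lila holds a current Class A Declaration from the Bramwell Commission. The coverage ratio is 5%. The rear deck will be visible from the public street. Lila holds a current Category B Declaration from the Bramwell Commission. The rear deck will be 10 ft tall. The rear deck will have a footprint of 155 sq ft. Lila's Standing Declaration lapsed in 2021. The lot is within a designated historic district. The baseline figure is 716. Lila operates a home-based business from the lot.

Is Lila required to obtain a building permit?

No — exception (d) applies; Lila does not need a building permit.

Exception (a) fails — the lot already has another accessory structure.
Exception (b) fails — the structure will be visible from the street.
All of (c)'s requirements are met (the structure's footprint is 155 sq ft, below the 165 sq ft limit; the coverage ratio is 5%, less than the 6% limit). But: (g) is engaged — the lot is in a historic district. (c) is therefore removed.
All of (d)'s requirements are met (a current Category B Declaration is held; the structure's height is 10 ft, below the 11 ft limit). Considering the limiting provisions: (h) is engaged (a current Class A Declaration is held), but is overridden by (i): (i) operates against (h): a current Category F Certificate is held. (j) operates (the registered capacity is 3,460 units, under the 4,360 units limit), but is itself disapplied by (k): (k) applies — the reportable unit count is 25, below the 26 limit. (l) is engaged (the qualifying period is 60 days, below the 65 days limit), but is set aside by (m): (m) operates against (l): a home-based business operates on the lot. (d) remains available.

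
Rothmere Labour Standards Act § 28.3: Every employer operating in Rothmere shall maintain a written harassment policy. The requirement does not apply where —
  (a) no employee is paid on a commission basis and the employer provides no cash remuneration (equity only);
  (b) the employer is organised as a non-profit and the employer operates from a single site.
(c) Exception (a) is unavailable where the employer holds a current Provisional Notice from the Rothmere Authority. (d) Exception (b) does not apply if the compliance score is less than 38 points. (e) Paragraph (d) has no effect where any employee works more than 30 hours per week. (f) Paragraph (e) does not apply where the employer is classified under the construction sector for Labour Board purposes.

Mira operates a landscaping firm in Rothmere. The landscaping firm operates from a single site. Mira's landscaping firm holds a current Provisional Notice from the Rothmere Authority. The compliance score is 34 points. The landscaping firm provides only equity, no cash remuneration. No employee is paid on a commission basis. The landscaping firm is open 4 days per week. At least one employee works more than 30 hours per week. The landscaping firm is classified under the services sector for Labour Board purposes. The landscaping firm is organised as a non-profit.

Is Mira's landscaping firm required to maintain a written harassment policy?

No — exception (b) applies; Mira's landscaping firm is not required to maintain a written harassment policy.

All of (a)'s requirements are met (no employee is paid on commission; remuneration is equity-only). But applying paragraph (c): (c) operates against (a): a current Provisional Notice is held. So (a) is unavailable.
All of (b)'s requirements are met (the employer is a non-profit; the employer operates from a single site). Applying paragraphs (d)–(f): (d) is triggered (the compliance score is 34 points, less than the 38 points limit), but yields to (e): (e) operates against (d): at least one employee exceeds 30 hours/week. (f) does not operate here (the landscaping firm is classified under the services sector), so (e) stands. Exception (b) stands.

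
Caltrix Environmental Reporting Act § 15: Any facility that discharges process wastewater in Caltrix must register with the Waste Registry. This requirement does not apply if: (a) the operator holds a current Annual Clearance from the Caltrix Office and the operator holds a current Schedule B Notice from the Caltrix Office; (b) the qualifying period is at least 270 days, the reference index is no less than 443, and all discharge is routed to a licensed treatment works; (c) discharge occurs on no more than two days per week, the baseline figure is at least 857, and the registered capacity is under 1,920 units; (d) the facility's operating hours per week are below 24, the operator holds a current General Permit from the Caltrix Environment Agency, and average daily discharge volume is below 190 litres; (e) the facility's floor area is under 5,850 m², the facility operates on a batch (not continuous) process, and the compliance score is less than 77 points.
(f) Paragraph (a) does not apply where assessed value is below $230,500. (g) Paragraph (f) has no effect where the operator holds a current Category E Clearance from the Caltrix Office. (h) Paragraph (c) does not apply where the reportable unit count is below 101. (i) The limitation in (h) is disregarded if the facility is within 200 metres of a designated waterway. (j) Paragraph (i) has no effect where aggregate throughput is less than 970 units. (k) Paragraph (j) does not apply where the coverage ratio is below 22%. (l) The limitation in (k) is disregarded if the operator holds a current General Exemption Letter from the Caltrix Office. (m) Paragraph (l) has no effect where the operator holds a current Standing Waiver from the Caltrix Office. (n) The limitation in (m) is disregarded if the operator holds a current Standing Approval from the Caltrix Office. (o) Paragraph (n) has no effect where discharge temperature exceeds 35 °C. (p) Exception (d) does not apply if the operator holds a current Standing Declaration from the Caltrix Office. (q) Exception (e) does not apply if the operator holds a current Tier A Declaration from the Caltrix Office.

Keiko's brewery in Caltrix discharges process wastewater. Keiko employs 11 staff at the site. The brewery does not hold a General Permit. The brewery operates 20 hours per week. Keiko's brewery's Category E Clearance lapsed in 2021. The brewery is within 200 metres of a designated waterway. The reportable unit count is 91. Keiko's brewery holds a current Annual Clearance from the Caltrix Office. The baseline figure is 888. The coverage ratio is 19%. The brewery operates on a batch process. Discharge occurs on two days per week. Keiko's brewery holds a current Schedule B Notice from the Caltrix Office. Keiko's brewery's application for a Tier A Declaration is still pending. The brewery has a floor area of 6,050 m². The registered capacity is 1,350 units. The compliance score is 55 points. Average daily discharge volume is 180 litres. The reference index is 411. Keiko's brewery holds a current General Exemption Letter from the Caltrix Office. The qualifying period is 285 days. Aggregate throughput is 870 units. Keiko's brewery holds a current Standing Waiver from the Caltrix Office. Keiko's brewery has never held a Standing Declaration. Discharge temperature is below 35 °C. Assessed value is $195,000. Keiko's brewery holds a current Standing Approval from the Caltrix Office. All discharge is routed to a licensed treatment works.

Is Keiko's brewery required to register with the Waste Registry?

Exception (a)'s conditions are all satisfied: a current Annual Clearance is held; a current Schedule B Notice is held. Turning to paragraphs (f)–(g): (f) is triggered — assessed value is $195,000, below the $230,500 limit. (g) does not operate here (the Category E Clearance is not current), so (f) stands. (a) is therefore removed.
Exception (b) does not apply: the reference index is 411, short of 443.
Exception (c): discharge occurs on no more than two days per week; the baseline figure is 888, meeting the 857 threshold; the registered capacity is 1,350 units, under the 1,920 units limit — every condition holds. However, paragraphs (h)–(o) must be considered: (h) is engaged — the reportable unit count is 91, below the 101 limit. (i) is triggered (the brewery is within 200 m of a designated waterway), but yields to (j): (j) operates — aggregate throughput is 870 units, less than the 970 units limit. (k) applies (the coverage ratio is 19%, below the 22% limit), but is overridden by (l): (l) operates against (k): a current General Exemption Letter is held. (m) applies (a current Standing Waiver is held), but is itself disapplied by (n): (n) is triggered — a current Standing Approval is held. (o) does not operate here (discharge temperature is below 35 °C), so (n) stands. So (c) is unavailable.
Exception (d) fails — no General Permit is held.
Exception (e) fails — the facility's floor area is 6,050 m², not under 5,850 m².
No exception is made out. Keiko's brewery falls within the general rule.

Yes — Keiko's brewery must register with the Waste Registry.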